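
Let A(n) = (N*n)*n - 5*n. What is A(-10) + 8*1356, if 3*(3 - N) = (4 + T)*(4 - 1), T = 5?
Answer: 10298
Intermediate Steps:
N = -6 (N = 3 - (4 + 5)*(4 - 1)/3 = 3 - 3*3 = 3 - 1/3*27 = 3 - 9 = -6)
A(n) = -6*n**2 - 5*n (A(n) = (-6*n)*n - 5*n = -6*n**2 - 5*n)
A(-10) + 8*1356 = -1*(-10)*(5 + 6*(-10)) + 8*1356 = -1*(-10)*(5 - 60) + 10848 = -1*(-10)*(-55) + 10848 = -550 + 10848 = 10298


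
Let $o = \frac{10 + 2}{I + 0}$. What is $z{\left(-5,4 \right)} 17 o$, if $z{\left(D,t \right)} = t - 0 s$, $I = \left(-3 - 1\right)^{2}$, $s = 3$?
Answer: $51$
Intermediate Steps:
$I = 16$ ($I = \left(-4\right)^{2} = 16$)
$o = \frac{3}{4}$ ($o = \frac{10 + 2}{16 + 0} = \frac{12}{16} = 12 \cdot \frac{1}{16} = \frac{3}{4} \approx 0.75$)
$z{\left(D,t \right)} = t$ ($z{\left(D,t \right)} = t - 0 \cdot 3 = t - 0 = t + 0 = t$)
$z{\left(-5,4 \right)} 17 o = 4 \cdot 17 \cdot \frac{3}{4} = 68 \cdot \frac{3}{4} = 51$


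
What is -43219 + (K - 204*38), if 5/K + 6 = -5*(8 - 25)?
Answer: -4026704/79 ≈ -50971.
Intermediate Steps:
K = 5/79 (K = 5/(-6 - 5*(8 - 25)) = 5/(-6 - 5*(-17)) = 5/(-6 + 85) = 5/79 ≈ 0.063291)
-43219 + (K - 204*38) = -43219 + (5/79 - 204*38) = -43219 + (5/79 - 7752) = -43219 - 612403/79 = -4026704/79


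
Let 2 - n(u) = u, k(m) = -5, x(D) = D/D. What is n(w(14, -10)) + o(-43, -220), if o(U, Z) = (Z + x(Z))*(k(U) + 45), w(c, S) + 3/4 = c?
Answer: -35085/4 ≈ -8771.3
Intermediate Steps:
x(D) = 1
w(c, S) = -¾ + c
n(u) = 2 - u
o(U, Z) = 40 + 40*Z (o(U, Z) = (Z + 1)*(-5 + 45) = (1 + Z)*40 = 40 + 40*Z)
n(w(14, -10)) + o(-43, -220) = (2 - (-¾ + 14)) + (40 + 40*(-220)) = (2 - 1*53/4) + (40 - 8800) = (2 - 53/4) - 8760 = -45/4 - 8760 = -35085/4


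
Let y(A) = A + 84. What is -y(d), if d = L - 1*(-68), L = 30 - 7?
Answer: -175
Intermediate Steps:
L = 23
d = 91 (d = 23 - 1*(-68) = 23 + 68 = 91)
y(A) = 84 + A
-y(d) = -(84 + 91) = -1*175 = -175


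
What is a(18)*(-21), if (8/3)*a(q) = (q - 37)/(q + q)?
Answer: 133/32 ≈ 4.1563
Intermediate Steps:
a(q) = 3*(-37 + q)/(16*q) (a(q) = 3*((q - 37)/(q + q))/8 = 3*((-37 + q)/((2*q)))/8 = 3*((-37 + q)*(1/(2*q)))/8 = 3*((-37 + q)/(2*q))/8 = 3*(-37 + q)/(16*q))
a(18)*(-21) = ((3/16)*(-37 + 18)/18)*(-21) = ((3/16)*(1/18)*(-19))*(-21) = -19/96*(-21) = 133/32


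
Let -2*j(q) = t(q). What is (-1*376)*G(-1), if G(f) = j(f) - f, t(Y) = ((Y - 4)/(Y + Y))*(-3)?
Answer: -1786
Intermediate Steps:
t(Y) = -3*(-4 + Y)/(2*Y) (t(Y) = ((-4 + Y)/((2*Y)))*(-3) = ((-4 + Y)*(1/(2*Y)))*(-3) = ((-4 + Y)/(2*Y))*(-3) = -3*(-4 + Y)/(2*Y))
j(q) = ¾ - 3/q (j(q) = -(-3/2 + 6/q)/2 = ¾ - 3/q)
G(f) = ¾ - f - 3/f (G(f) = (¾ - 3/f) - f = ¾ - f - 3/f)
(-1*376)*G(-1) = (-1*376)*(¾ - 1*(-1) - 3/(-1)) = -376*(¾ + 1 - 3*(-1)) = -376*(¾ + 1 + 3) = -376*19/4 = -1786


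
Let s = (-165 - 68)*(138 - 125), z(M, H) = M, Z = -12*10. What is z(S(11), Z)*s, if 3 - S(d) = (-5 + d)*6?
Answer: 99957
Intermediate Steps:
S(d) = 33 - 6*d (S(d) = 3 - (-5 + d)*6 = 3 - (-30 + 6*d) = 3 + (30 - 6*d) = 33 - 6*d)
Z = -120
s = -3029 (s = -233*13 = -3029)
z(S(11), Z)*s = (33 - 6*11)*(-3029) = (33 - 66)*(-3029) = -33*(-3029) = 99957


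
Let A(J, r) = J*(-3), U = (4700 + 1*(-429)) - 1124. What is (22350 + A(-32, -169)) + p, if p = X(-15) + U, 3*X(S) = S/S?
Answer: 76780/3 ≈ 25593.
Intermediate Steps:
X(S) = 1/3 (X(S) = (S/S)/3 = (1/3)*1 = 1/3)
U = 3147 (U = (4700 - 429) - 1124 = 4271 - 1124 = 3147)
A(J, r) = -3*J
p = 9442/3 (p = 1/3 + 3147 = 9442/3 ≈ 3147.3)
(22350 + A(-32, -169)) + p = (22350 - 3*(-32)) + 9442/3 = (22350 + 96) + 9442/3 = 22446 + 9442/3 = 76780/3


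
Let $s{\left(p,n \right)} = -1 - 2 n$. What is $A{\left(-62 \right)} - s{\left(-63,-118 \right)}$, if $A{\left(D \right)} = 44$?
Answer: $-191$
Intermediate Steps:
$A{\left(-62 \right)} - s{\left(-63,-118 \right)} = 44 - \left(-1 - -236\right) = 44 - \left(-1 + 236\right) = 44 - 235 = -191$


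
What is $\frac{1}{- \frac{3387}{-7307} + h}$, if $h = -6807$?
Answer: $- \frac{7307}{49735362} \approx -0.00014692$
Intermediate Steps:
$\frac{1}{- \frac{3387}{-7307} + h} = \frac{1}{- \frac{3387}{-7307} - 6807} = \frac{1}{\left(-3387\right) \left(- \frac{1}{7307}\right) - 6807} = \frac{1}{\frac{3387}{7307} - 6807} = \frac{1}{- \frac{49735362}{7307}} = - \frac{7307}{49735362}$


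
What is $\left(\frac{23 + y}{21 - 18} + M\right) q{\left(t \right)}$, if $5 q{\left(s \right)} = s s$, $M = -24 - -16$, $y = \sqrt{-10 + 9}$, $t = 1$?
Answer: $- \frac{1}{15} + \frac{i}{15} \approx -0.066667 + 0.066667 i$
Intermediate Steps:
$y = i$ ($y = \sqrt{-1} = i \approx 1.0 i$)
$M = -8$ ($M = -24 + 16 = -8$)
$q{\left(s \right)} = \frac{s^{2}}{5}$ ($q{\left(s \right)} = \frac{s s}{5} = \frac{s^{2}}{5}$)
$\left(\frac{23 + y}{21 - 18} + M\right) q{\left(t \right)} = \left(\frac{23 + i}{21 - 18} - 8\right) \frac{1^{2}}{5} = \left(\frac{23 + i}{3} - 8\right) \frac{1}{5} \cdot 1 = \left(\left(23 + i\right) \frac{1}{3} - 8\right) \frac{1}{5} = \left(\left(\frac{23}{3} + \frac{i}{3}\right) - 8\right) \frac{1}{5} = \left(- \frac{1}{3} + \frac{i}{3}\right) \frac{1}{5} = - \frac{1}{15} + \frac{i}{15}$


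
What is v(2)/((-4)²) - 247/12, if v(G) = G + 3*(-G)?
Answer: -125/6 ≈ -20.833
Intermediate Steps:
v(G) = -2*G (v(G) = G - 3*G = -2*G)
v(2)/((-4)²) - 247/12 = (-2*2)/((-4)²) - 247/12 = -4/16 - 247*1/12 = -4*1/16 - 247/12 = -¼ - 247/12 = -125/6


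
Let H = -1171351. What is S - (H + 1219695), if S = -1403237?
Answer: -1451581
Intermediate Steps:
S - (H + 1219695) = -1403237 - (-1171351 + 1219695) = -1403237 - 1*48344 = -1403237 - 48344 = -1451581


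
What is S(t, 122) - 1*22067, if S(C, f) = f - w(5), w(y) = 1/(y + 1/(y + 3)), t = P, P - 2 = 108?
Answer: -899753/41 ≈ -21945.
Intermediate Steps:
P = 110 (P = 2 + 108 = 110)
t = 110
w(y) = 1/(y + 1/(3 + y))
S(C, f) = -8/41 + f (S(C, f) = f - (3 + 5)/(1 + 5² + 3*5) = f - 8/(1 + 25 + 15) = f - 8/41 = -8/41 + f)
S(t, 122) - 1*22067 = (-8/41 + 122) - 1*22067 = 4994/41 - 22067 = -899753/41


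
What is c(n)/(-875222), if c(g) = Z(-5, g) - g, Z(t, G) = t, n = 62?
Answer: 67/875222 ≈ 7.6552e-5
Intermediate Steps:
c(g) = -5 - g
c(n)/(-875222) = (-5 - 1*62)/(-875222) = (-5 - 62)*(-1/875222) = -67*(-1/875222) = 67/875222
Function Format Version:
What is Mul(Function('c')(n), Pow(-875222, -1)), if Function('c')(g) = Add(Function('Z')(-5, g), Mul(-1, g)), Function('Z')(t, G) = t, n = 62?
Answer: Rational(67, 875222) ≈ 7.6552e-5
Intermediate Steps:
Function('c')(g) = Add(-5, Mul(-1, g))
Mul(Function('c')(n), Pow(-875222, -1)) = Mul(Add(-5, Mul(-1, 62)), Pow(-875222, -1)) = Mul(Add(-5, -62), Rational(-1, 875222)) = Mul(-67, Rational(-1, 875222)) = Rational(67, 875222)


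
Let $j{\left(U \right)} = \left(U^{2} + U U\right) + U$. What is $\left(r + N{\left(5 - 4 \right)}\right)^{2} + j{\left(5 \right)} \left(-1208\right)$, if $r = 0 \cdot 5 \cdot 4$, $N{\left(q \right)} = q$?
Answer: $-66439$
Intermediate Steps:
$r = 0$ ($r = 0 \cdot 4 = 0$)
$j{\left(U \right)} = U + 2 U^{2}$ ($j{\left(U \right)} = \left(U^{2} + U^{2}\right) + U = 2 U^{2} + U = U + 2 U^{2}$)
$\left(r + N{\left(5 - 4 \right)}\right)^{2} + j{\left(5 \right)} \left(-1208\right) = \left(0 + \left(5 - 4\right)\right)^{2} + 5 \left(1 + 2 \cdot 5\right) \left(-1208\right) = \left(0 + \left(5 - 4\right)\right)^{2} + 5 \left(1 + 10\right) \left(-1208\right) = \left(0 + 1\right)^{2} + 5 \cdot 11 \left(-1208\right) = 1^{2} + 55 \left(-1208\right) = 1 - 66440 = -66439$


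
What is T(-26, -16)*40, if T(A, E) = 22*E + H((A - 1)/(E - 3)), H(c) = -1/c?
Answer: -380920/27 ≈ -14108.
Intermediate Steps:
T(A, E) = 22*E - (-3 + E)/(-1 + A) (T(A, E) = 22*E - 1/((A - 1)/(E - 3)) = 22*E - 1/((-1 + A)/(-3 + E)) = 22*E - (-3 + E)/(-1 + A))
T(-26, -16)*40 = ((3 - 1*(-16) + 22*(-16)*(-1 - 26))/(-1 - 26))*40 = ((3 + 16 + 22*(-16)*(-27))/(-27))*40 = -(3 + 16 + 9504)/27*40 = -1/27*9523*40 = -9523/27*40 = -380920/27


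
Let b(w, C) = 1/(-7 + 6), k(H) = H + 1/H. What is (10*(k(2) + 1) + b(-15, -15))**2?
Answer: 1156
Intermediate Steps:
b(w, C) = -1 (b(w, C) = 1/(-1) = -1)
(10*(k(2) + 1) + b(-15, -15))**2 = (10*((2 + 1/2) + 1) - 1)**2 = (10*(5/2 + 1) - 1)**2 = (10*(7/2) - 1)**2 = (35 - 1)**2 = 34**2 = 1156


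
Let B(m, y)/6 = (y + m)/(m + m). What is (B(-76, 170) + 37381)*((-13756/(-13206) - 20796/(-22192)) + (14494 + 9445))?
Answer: 1245693078410807209/1392070872 ≈ 8.9485e+8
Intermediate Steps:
B(m, y) = 3*(m + y)/m (B(m, y) = 6*((y + m)/(m + m)) = 6*((m + y)/((2*m))) = 6*((m + y)*(1/(2*m))) = 6*((m + y)/(2*m)) = 3*(m + y)/m)
(B(-76, 170) + 37381)*((-13756/(-13206) - 20796/(-22192)) + (14494 + 9445)) = ((3 + 3*170/(-76)) + 37381)*((-13756/(-13206) - 20796/(-22192)) + (14494 + 9445)) = ((3 + 3*170*(-1/76)) + 37381)*((-13756*(-1/13206) - 20796*(-1/22192)) + 23939) = ((3 - 255/38) + 37381)*((6878/6603 + 5199/5548) + 23939) = (-141/38 + 37381)*(72488141/36633444 + 23939) = (1420337/38)*(877040504057/36633444) = 1245693078410807209/1392070872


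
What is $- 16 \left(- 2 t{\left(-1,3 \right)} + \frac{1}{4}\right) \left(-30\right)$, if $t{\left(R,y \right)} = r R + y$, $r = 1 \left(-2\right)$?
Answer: $-4680$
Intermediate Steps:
$r = -2$
$t{\left(R,y \right)} = y - 2 R$ ($t{\left(R,y \right)} = - 2 R + y = y - 2 R$)
$- 16 \left(- 2 t{\left(-1,3 \right)} + \frac{1}{4}\right) \left(-30\right) = - 16 \left(- 2 \left(3 - -2\right) + \frac{1}{4}\right) \left(-30\right) = - 16 \left(- 2 \left(3 + 2\right) + \frac{1}{4}\right) \left(-30\right) = - 16 \left(\left(-2\right) 5 + \frac{1}{4}\right) \left(-30\right) = - 16 \left(-10 + \frac{1}{4}\right) \left(-30\right) = \left(-16\right) \left(- \frac{39}{4}\right) \left(-30\right) = 156 \left(-30\right) = -4680$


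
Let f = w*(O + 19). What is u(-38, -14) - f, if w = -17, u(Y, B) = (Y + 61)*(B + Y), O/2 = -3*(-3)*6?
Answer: 963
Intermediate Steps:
O = 108 (O = 2*(-3*(-3)*6) = 2*(9*6) = 2*54 = 108)
u(Y, B) = (61 + Y)*(B + Y)
f = -2159 (f = -17*(108 + 19) = -17*127 = -2159)
u(-38, -14) - f = ((-38)**2 + 61*(-14) + 61*(-38) - 14*(-38)) - 1*(-2159) = (1444 - 854 - 2318 + 532) + 2159 = -1196 + 2159 = 963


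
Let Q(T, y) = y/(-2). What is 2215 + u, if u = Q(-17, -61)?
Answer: 4491/2 ≈ 2245.5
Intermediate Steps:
Q(T, y) = -y/2 (Q(T, y) = y*(-1/2) = -y/2)
u = 61/2 (u = -1/2*(-61) = 61/2 ≈ 30.500)
2215 + u = 2215 + 61/2 = 4491/2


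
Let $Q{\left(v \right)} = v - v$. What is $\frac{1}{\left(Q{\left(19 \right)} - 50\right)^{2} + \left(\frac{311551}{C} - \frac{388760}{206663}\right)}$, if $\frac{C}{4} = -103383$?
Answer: $\frac{85461763716}{213429258525367} \approx 0.00040042$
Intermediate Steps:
$C = -413532$ ($C = 4 \left(-103383\right) = -413532$)
$Q{\left(v \right)} = 0$
$\frac{1}{\left(Q{\left(19 \right)} - 50\right)^{2} + \left(\frac{311551}{C} - \frac{388760}{206663}\right)} = \frac{1}{\left(0 - 50\right)^{2} + \left(\frac{311551}{-413532} - \frac{388760}{206663}\right)} = \frac{1}{\left(-50\right)^{2} + \left(311551 \left(- \frac{1}{413532}\right) - \frac{388760}{206663}\right)} = \frac{1}{2500 - \frac{225150764633}{85461763716}} = \frac{1}{\frac{213429258525367}{85461763716}} = \frac{85461763716}{213429258525367}$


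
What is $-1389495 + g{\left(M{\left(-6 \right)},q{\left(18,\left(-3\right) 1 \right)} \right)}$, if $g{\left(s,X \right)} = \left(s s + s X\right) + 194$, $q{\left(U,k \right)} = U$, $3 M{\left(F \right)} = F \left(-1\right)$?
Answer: $-1389261$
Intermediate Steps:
$M{\left(F \right)} = - \frac{F}{3}$ ($M{\left(F \right)} = \frac{F \left(-1\right)}{3} = \frac{\left(-1\right) F}{3} = - \frac{F}{3}$)
$g{\left(s,X \right)} = 194 + s^{2} + X s$ ($g{\left(s,X \right)} = \left(s^{2} + X s\right) + 194 = 194 + s^{2} + X s$)
$-1389495 + g{\left(M{\left(-6 \right)},q{\left(18,\left(-3\right) 1 \right)} \right)} = -1389495 + \left(194 + \left(\left(- \frac{1}{3}\right) \left(-6\right)\right)^{2} + 18 \left(\left(- \frac{1}{3}\right) \left(-6\right)\right)\right) = -1389495 + \left(194 + 2^{2} + 18 \cdot 2\right) = -1389495 + \left(194 + 4 + 36\right) = -1389495 + 234 = -1389261$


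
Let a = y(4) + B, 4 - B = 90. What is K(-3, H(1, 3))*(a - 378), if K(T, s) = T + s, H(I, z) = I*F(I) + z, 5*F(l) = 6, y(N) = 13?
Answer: -2706/5 ≈ -541.20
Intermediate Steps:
B = -86 (B = 4 - 1*90 = 4 - 90 = -86)
F(l) = 6/5 (F(l) = (⅕)*6 = 6/5)
H(I, z) = z + 6*I/5 (H(I, z) = I*(6/5) + z = 6*I/5 + z = z + 6*I/5)
a = -73 (a = 13 - 86 = -73)
K(-3, H(1, 3))*(a - 378) = (-3 + (3 + (6/5)*1))*(-73 - 378) = (-3 + (3 + 6/5))*(-451) = (-3 + 21/5)*(-451) = (6/5)*(-451) = -2706/5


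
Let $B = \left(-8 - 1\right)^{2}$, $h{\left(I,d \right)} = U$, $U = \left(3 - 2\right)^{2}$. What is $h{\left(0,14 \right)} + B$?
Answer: $82$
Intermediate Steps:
$U = 1$ ($U = 1^{2} = 1$)
$h{\left(I,d \right)} = 1$
$B = 81$ ($B = \left(-9\right)^{2} = 81$)
$h{\left(0,14 \right)} + B = 1 + 81 = 82$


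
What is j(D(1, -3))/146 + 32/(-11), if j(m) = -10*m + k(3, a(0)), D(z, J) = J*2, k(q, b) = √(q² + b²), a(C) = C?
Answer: -3979/1606 ≈ -2.4776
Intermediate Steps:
k(q, b) = √(b² + q²)
D(z, J) = 2*J
j(m) = 3 - 10*m (j(m) = -10*m + √(0² + 3²) = -10*m + √(0 + 9) = -10*m + √9 = -10*m + 3 = 3 - 10*m)
j(D(1, -3))/146 + 32/(-11) = (3 - 20*(-3))/146 + 32/(-11) = (3 - 10*(-6))*(1/146) + 32*(-1/11) = (3 + 60)*(1/146) - 32/11 = 63*(1/146) - 32/11 = 63/146 - 32/11 = -3979/1606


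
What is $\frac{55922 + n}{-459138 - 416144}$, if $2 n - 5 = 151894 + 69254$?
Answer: $- \frac{332997}{1750564} \approx -0.19022$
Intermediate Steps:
$n = \frac{221153}{2}$ ($n = \frac{5}{2} + \frac{151894 + 69254}{2} = \frac{5}{2} + \frac{1}{2} \cdot 221148 = \frac{5}{2} + 110574 = \frac{221153}{2} \approx 1.1058 \cdot 10^{5}$)
$\frac{55922 + n}{-459138 - 416144} = \frac{55922 + \frac{221153}{2}}{-459138 - 416144} = \frac{332997}{2 \left(-875282\right)} = \frac{332997}{2} \left(- \frac{1}{875282}\right) = - \frac{332997}{1750564}$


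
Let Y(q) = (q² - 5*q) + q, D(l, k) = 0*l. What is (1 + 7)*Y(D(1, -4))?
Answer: 0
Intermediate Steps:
D(l, k) = 0
Y(q) = q² - 4*q
(1 + 7)*Y(D(1, -4)) = (1 + 7)*(0*(-4 + 0)) = 8*(0*(-4)) = 8*0 = 0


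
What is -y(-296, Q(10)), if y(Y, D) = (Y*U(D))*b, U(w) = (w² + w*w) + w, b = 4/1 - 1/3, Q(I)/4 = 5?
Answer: 2669920/3 ≈ 8.8997e+5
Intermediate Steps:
Q(I) = 20 (Q(I) = 4*5 = 20)
b = 11/3 (b = 4*1 - 1*⅓ = 4 - ⅓ = 11/3 ≈ 3.6667)
U(w) = w + 2*w² (U(w) = (w² + w²) + w = 2*w² + w = w + 2*w²)
y(Y, D) = 11*D*Y*(1 + 2*D)/3 (y(Y, D) = (Y*(D*(1 + 2*D)))*(11/3) = (D*Y*(1 + 2*D))*(11/3) = 11*D*Y*(1 + 2*D)/3)
-y(-296, Q(10)) = -11*20*(-296)*(1 + 2*20)/3 = -11*20*(-296)*(1 + 40)/3 = -11*20*(-296)*41/3 = -1*(-2669920/3) = 2669920/3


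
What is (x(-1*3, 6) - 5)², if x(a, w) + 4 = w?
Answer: 9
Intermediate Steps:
x(a, w) = -4 + w
(x(-1*3, 6) - 5)² = ((-4 + 6) - 5)² = (2 - 5)² = (-3)² = 9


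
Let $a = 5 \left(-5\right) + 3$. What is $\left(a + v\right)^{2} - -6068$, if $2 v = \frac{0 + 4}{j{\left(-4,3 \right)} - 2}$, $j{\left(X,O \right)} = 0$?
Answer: $6597$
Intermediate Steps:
$a = -22$ ($a = -25 + 3 = -22$)
$v = -1$ ($v = \frac{\left(0 + 4\right) \frac{1}{0 - 2}}{2} = \frac{4 \frac{1}{-2}}{2} = \frac{4 \left(- \frac{1}{2}\right)}{2} = \frac{1}{2} \left(-2\right) = -1$)
$\left(a + v\right)^{2} - -6068 = \left(-22 - 1\right)^{2} - -6068 = \left(-23\right)^{2} + 6068 = 529 + 6068 = 6597$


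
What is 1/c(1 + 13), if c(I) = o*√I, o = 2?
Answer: √14/28 ≈ 0.13363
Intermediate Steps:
c(I) = 2*√I
1/c(1 + 13) = 1/(2*√(1 + 13)) = 1/(2*√14) = √14/28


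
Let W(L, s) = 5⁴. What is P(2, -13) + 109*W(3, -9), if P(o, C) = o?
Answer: 68127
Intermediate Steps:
W(L, s) = 625
P(2, -13) + 109*W(3, -9) = 2 + 109*625 = 2 + 68125 = 68127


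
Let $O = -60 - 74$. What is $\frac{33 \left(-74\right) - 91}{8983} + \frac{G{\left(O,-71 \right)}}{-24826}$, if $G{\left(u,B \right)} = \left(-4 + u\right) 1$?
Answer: $- \frac{30822302}{111505979} \approx -0.27642$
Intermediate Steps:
$O = -134$ ($O = -60 - 74 = -134$)
$G{\left(u,B \right)} = -4 + u$
$\frac{33 \left(-74\right) - 91}{8983} + \frac{G{\left(O,-71 \right)}}{-24826} = \frac{33 \left(-74\right) - 91}{8983} + \frac{-4 - 134}{-24826} = \left(-2442 - 91\right) \frac{1}{8983} - - \frac{69}{12413} = \left(-2533\right) \frac{1}{8983} + \frac{69}{12413} = - \frac{2533}{8983} + \frac{69}{12413} = - \frac{30822302}{111505979}$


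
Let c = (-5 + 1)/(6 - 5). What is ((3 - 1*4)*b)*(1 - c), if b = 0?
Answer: 0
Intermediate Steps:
c = -4 (c = -4/1 = -4*1 = -4)
((3 - 1*4)*b)*(1 - c) = ((3 - 1*4)*0)*(1 - 1*(-4)) = ((3 - 4)*0)*(1 + 4) = -1*0*5 = 0*5 = 0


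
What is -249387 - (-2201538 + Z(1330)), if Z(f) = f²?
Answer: 183251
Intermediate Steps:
-249387 - (-2201538 + Z(1330)) = -249387 - (-2201538 + 1330²) = -249387 - (-2201538 + 1768900) = -249387 - 1*(-432638) = -249387 + 432638 = 183251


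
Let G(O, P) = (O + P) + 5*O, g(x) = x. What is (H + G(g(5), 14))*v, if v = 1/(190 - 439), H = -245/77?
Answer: -449/2739 ≈ -0.16393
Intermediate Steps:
G(O, P) = P + 6*O
H = -35/11 (H = -245*1/77 = -35/11 ≈ -3.1818)
v = -1/249 (v = 1/(-249) = -1/249 ≈ -0.0040161)
(H + G(g(5), 14))*v = (-35/11 + (14 + 6*5))*(-1/249) = (-35/11 + (14 + 30))*(-1/249) = (-35/11 + 44)*(-1/249) = (449/11)*(-1/249) = -449/2739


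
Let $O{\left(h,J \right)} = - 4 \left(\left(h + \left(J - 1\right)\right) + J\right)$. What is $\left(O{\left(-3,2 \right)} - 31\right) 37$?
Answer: $-1147$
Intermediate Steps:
$O{\left(h,J \right)} = 4 - 8 J - 4 h$ ($O{\left(h,J \right)} = - 4 \left(\left(h + \left(-1 + J\right)\right) + J\right) = - 4 \left(\left(-1 + J + h\right) + J\right) = - 4 \left(-1 + h + 2 J\right) = 4 - 8 J - 4 h$)
$\left(O{\left(-3,2 \right)} - 31\right) 37 = \left(\left(4 - 16 - -12\right) - 31\right) 37 = \left(\left(4 - 16 + 12\right) - 31\right) 37 = \left(0 - 31\right) 37 = \left(-31\right) 37 = -1147$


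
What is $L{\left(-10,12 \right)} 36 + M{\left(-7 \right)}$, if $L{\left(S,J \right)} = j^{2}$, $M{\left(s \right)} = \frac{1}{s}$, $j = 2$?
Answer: $\frac{1007}{7} \approx 143.86$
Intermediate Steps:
$L{\left(S,J \right)} = 4$ ($L{\left(S,J \right)} = 2^{2} = 4$)
$L{\left(-10,12 \right)} 36 + M{\left(-7 \right)} = 4 \cdot 36 + \frac{1}{-7} = 144 - \frac{1}{7} = \frac{1007}{7}$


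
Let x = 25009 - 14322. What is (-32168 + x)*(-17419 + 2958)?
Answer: 310636741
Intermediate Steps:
x = 10687
(-32168 + x)*(-17419 + 2958) = (-32168 + 10687)*(-17419 + 2958) = -21481*(-14461) = 310636741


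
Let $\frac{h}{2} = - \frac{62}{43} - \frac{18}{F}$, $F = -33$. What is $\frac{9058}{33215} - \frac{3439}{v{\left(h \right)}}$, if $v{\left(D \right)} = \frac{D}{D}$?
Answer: $- \frac{16316761}{4745} \approx -3438.7$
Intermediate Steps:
$h = - \frac{848}{473}$ ($h = 2 \left(- \frac{62}{43} - \frac{18}{-33}\right) = 2 \left(\left(-62\right) \frac{1}{43} - - \frac{6}{11}\right) = 2 \left(- \frac{62}{43} + \frac{6}{11}\right) = 2 \left(- \frac{424}{473}\right) = - \frac{848}{473} \approx -1.7928$)
$v{\left(D \right)} = 1$
$\frac{9058}{33215} - \frac{3439}{v{\left(h \right)}} = \frac{9058}{33215} - \frac{3439}{1} = 9058 \cdot \frac{1}{33215} - 3439 = \frac{1294}{4745} - 3439 = - \frac{16316761}{4745}$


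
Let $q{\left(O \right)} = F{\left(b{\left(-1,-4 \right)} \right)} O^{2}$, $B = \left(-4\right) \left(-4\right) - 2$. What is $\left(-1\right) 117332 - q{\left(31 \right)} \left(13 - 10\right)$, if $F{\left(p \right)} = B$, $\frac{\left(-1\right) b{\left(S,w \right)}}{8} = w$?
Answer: $-157694$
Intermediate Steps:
$b{\left(S,w \right)} = - 8 w$
$B = 14$ ($B = 16 - 2 = 14$)
$F{\left(p \right)} = 14$
$q{\left(O \right)} = 14 O^{2}$
$\left(-1\right) 117332 - q{\left(31 \right)} \left(13 - 10\right) = \left(-1\right) 117332 - 14 \cdot 31^{2} \left(13 - 10\right) = -117332 - 14 \cdot 961 \cdot 3 = -117332 - 13454 \cdot 3 = -117332 - 40362 = -157694$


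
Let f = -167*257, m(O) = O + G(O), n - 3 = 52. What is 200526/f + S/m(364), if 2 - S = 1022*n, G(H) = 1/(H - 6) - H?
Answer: -863636232942/42919 ≈ -2.0122e+7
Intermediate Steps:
n = 55 (n = 3 + 52 = 55)
G(H) = 1/(-6 + H) - H
m(O) = O + (1 - O² + 6*O)/(-6 + O)
f = -42919
S = -56208 (S = 2 - 1022*55 = 2 - 1*56210 = 2 - 56210 = -56208)
200526/f + S/m(364) = 200526/(-42919) - 56208/(1/(-6 + 364)) = 200526*(-1/42919) - 56208/(1/358) = -200526/42919 - 56208/1/358 = -200526/42919 - 56208*358 = -200526/42919 - 20122464 = -863636232942/42919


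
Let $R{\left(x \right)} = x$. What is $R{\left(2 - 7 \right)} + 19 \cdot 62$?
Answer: $1173$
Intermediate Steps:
$R{\left(2 - 7 \right)} + 19 \cdot 62 = \left(2 - 7\right) + 19 \cdot 62 = \left(2 - 7\right) + 1178 = -5 + 1178 = 1173$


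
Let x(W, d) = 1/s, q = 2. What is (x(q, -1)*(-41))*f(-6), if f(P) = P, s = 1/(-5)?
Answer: -1230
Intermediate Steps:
s = -⅕ ≈ -0.20000
x(W, d) = -5 (x(W, d) = 1/(-⅕) = -5)
(x(q, -1)*(-41))*f(-6) = -5*(-41)*(-6) = 205*(-6) = -1230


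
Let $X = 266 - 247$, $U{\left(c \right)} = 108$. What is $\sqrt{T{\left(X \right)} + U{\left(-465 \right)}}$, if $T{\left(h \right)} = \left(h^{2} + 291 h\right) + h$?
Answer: $\sqrt{6017} \approx 77.569$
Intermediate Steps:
$X = 19$ ($X = 266 - 247 = 19$)
$T{\left(h \right)} = h^{2} + 292 h$
$\sqrt{T{\left(X \right)} + U{\left(-465 \right)}} = \sqrt{19 \left(292 + 19\right) + 108} = \sqrt{19 \cdot 311 + 108} = \sqrt{5909 + 108} = \sqrt{6017}$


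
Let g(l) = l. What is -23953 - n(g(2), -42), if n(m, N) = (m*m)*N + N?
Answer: -23743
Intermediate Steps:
n(m, N) = N + N*m² (n(m, N) = m²*N + N = N*m² + N = N + N*m²)
-23953 - n(g(2), -42) = -23953 - (-42)*(1 + 2²) = -23953 - (-42)*(1 + 4) = -23953 - (-42)*5 = -23953 - 1*(-210) = -23953 + 210 = -23743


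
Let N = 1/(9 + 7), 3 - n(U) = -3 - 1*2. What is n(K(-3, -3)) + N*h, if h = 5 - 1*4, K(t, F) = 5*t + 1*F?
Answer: 129/16 ≈ 8.0625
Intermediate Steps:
K(t, F) = F + 5*t (K(t, F) = 5*t + F = F + 5*t)
h = 1 (h = 5 - 4 = 1)
n(U) = 8 (n(U) = 3 - (-3 - 1*2) = 3 - (-3 - 2) = 3 - 1*(-5) = 3 + 5 = 8)
N = 1/16 ≈ 0.062500
n(K(-3, -3)) + N*h = 8 + (1/16)*1 = 8 + 1/16 = 129/16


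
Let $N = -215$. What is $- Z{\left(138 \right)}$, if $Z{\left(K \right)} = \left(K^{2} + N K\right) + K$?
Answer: $10488$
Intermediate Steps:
$Z{\left(K \right)} = K^{2} - 214 K$ ($Z{\left(K \right)} = \left(K^{2} - 215 K\right) + K = K^{2} - 214 K$)
$- Z{\left(138 \right)} = - 138 \left(-214 + 138\right) = - 138 \left(-76\right) = \left(-1\right) \left(-10488\right) = 10488$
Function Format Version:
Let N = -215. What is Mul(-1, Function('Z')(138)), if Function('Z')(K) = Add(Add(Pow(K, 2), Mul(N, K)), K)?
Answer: 10488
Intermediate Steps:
Function('Z')(K) = Add(Pow(K, 2), Mul(-214, K)) (Function('Z')(K) = Add(Add(Pow(K, 2), Mul(-215, K)), K) = Add(Pow(K, 2), Mul(-214, K)))
Mul(-1, Function('Z')(138)) = Mul(-1, Mul(138, Add(-214, 138))) = Mul(-1, Mul(138, -76)) = Mul(-1, -10488) = 10488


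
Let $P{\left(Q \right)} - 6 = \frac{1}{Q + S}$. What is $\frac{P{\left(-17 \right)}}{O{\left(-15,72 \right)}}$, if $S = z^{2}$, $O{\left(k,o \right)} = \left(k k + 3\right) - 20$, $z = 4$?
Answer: $\frac{5}{208} \approx 0.024038$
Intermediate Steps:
$O{\left(k,o \right)} = -17 + k^{2}$ ($O{\left(k,o \right)} = \left(k^{2} + 3\right) - 20 = \left(3 + k^{2}\right) - 20 = -17 + k^{2}$)
$S = 16$ ($S = 4^{2} = 16$)
$P{\left(Q \right)} = 6 + \frac{1}{16 + Q}$ ($P{\left(Q \right)} = 6 + \frac{1}{Q + 16} = 6 + \frac{1}{16 + Q}$)
$\frac{P{\left(-17 \right)}}{O{\left(-15,72 \right)}} = \frac{\frac{1}{16 - 17} \left(97 + 6 \left(-17\right)\right)}{-17 + \left(-15\right)^{2}} = \frac{\frac{1}{-1} \left(97 - 102\right)}{-17 + 225} = \frac{\left(-1\right) \left(-5\right)}{208} = 5 \cdot \frac{1}{208} = \frac{5}{208}$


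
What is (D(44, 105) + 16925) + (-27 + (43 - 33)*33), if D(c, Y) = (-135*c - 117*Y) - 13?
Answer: -1010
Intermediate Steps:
D(c, Y) = -13 - 135*c - 117*Y
(D(44, 105) + 16925) + (-27 + (43 - 33)*33) = ((-13 - 135*44 - 117*105) + 16925) + (-27 + (43 - 33)*33) = ((-13 - 5940 - 12285) + 16925) + (-27 + 10*33) = (-18238 + 16925) + (-27 + 330) = -1313 + 303 = -1010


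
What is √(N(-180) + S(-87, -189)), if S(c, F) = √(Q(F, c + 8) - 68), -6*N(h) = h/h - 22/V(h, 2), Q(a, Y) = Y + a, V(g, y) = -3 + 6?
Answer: √(38 + 144*I*√21)/6 ≈ 3.1158 + 2.9415*I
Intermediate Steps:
V(g, y) = 3
N(h) = 19/18 (N(h) = -(h/h - 22/3)/6 = -(1 - 22*⅓)/6 = -(1 - 22/3)/6 = -⅙*(-19/3) = 19/18)
S(c, F) = √(-60 + F + c) (S(c, F) = √(((c + 8) + F) - 68) = √(((8 + c) + F) - 68) = √((8 + F + c) - 68) = √(-60 + F + c))
√(N(-180) + S(-87, -189)) = √(19/18 + √(-60 - 189 - 87)) = √(19/18 + √(-336)) = √(19/18 + 4*I*√21)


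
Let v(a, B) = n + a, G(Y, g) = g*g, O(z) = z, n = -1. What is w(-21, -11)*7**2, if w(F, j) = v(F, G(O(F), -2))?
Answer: -1078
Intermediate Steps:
G(Y, g) = g**2
v(a, B) = -1 + a
w(F, j) = -1 + F
w(-21, -11)*7**2 = (-1 - 21)*7**2 = -22*49 = -1078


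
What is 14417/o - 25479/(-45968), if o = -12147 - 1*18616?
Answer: 121089821/1414113584 ≈ 0.085629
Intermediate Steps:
o = -30763 (o = -12147 - 18616 = -30763)
14417/o - 25479/(-45968) = 14417/(-30763) - 25479/(-45968) = 14417*(-1/30763) - 25479*(-1/45968) = -14417/30763 + 25479/45968 = 121089821/1414113584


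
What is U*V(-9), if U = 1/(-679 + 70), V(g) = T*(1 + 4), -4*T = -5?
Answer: -25/2436 ≈ -0.010263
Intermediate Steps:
T = 5/4 (T = -¼*(-5) = 5/4 ≈ 1.2500)
V(g) = 25/4 (V(g) = 5*(1 + 4)/4 = (5/4)*5 = 25/4)
U = -1/609 (U = 1/(-609) = -1/609 ≈ -0.0016420)
U*V(-9) = -1/609*25/4 = -25/2436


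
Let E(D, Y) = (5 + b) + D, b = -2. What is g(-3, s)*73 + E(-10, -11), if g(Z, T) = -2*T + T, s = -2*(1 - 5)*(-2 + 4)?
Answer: -1175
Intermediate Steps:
E(D, Y) = 3 + D (E(D, Y) = (5 - 2) + D = 3 + D)
s = 16 (s = -(-8)*2 = -2*(-8) = 16)
g(Z, T) = -T
g(-3, s)*73 + E(-10, -11) = -1*16*73 + (3 - 10) = -16*73 - 7 = -1168 - 7 = -1175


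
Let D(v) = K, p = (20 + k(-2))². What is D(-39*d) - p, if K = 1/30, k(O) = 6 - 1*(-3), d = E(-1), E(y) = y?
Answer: -25229/30 ≈ -840.97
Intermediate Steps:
d = -1
k(O) = 9 (k(O) = 6 + 3 = 9)
K = 1/30 ≈ 0.033333
p = 841 (p = (20 + 9)² = 29² = 841)
D(v) = 1/30
D(-39*d) - p = 1/30 - 1*841 = 1/30 - 841 = -25229/30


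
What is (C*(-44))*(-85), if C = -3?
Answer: -11220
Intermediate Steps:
(C*(-44))*(-85) = -3*(-44)*(-85) = 132*(-85) = -11220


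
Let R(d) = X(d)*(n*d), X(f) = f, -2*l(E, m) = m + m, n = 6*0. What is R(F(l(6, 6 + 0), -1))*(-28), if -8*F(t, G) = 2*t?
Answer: 0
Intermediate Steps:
n = 0
l(E, m) = -m (l(E, m) = -(m + m)/2 = -m)
F(t, G) = -t/4
R(d) = 0 (R(d) = d*(0*d) = d*0 = 0)
R(F(l(6, 6 + 0), -1))*(-28) = 0*(-28) = 0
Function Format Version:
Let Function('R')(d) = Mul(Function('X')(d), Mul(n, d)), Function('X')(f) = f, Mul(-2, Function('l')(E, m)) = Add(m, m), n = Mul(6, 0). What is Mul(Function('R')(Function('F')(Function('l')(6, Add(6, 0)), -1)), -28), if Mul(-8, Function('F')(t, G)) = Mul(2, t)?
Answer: 0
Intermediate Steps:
n = 0
Function('l')(E, m) = Mul(-1, m) (Function('l')(E, m) = Mul(Rational(-1, 2), Add(m, m)) = Mul(Rational(-1, 2), Mul(2, m)) = Mul(-1, m))
Function('F')(t, G) = Mul(Rational(-1, 4), t) (Function('F')(t, G) = Mul(Rational(-1, 8), Mul(2, t)) = Mul(Rational(-1, 4), t))
Function('R')(d) = 0 (Function('R')(d) = Mul(d, Mul(0, d)) = Mul(d, 0) = 0)
Mul(Function('R')(Function('F')(Function('l')(6, Add(6, 0)), -1)), -28) = Mul(0, -28) = 0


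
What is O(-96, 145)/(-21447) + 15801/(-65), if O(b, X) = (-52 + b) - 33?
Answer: -338872282/1394055 ≈ -243.08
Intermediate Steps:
O(b, X) = -85 + b
O(-96, 145)/(-21447) + 15801/(-65) = (-85 - 96)/(-21447) + 15801/(-65) = -181*(-1/21447) + 15801*(-1/65) = 181/21447 - 15801/65 = -338872282/1394055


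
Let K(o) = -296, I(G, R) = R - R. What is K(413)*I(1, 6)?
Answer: 0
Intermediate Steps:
I(G, R) = 0
K(413)*I(1, 6) = -296*0 = 0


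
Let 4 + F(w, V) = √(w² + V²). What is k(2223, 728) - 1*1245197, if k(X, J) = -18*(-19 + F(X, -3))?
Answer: -1244783 - 54*√549082 ≈ -1.2848e+6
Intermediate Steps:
F(w, V) = -4 + √(V² + w²) (F(w, V) = -4 + √(w² + V²) = -4 + √(V² + w²))
k(X, J) = 414 - 18*√(9 + X²) (k(X, J) = -18*(-19 + (-4 + √((-3)² + X²))) = -18*(-19 + (-4 + √(9 + X²))) = -18*(-23 + √(9 + X²)) = 414 - 18*√(9 + X²))
k(2223, 728) - 1*1245197 = (414 - 18*√(9 + 2223²)) - 1*1245197 = (414 - 18*√(9 + 4941729)) - 1245197 = (414 - 54*√549082) - 1245197 = -1244783 - 54*√549082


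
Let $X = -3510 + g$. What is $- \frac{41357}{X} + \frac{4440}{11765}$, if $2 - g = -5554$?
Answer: $- \frac{95496173}{4814238} \approx -19.836$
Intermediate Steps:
$g = 5556$ ($g = 2 - -5554 = 2 + 5554 = 5556$)
$X = 2046$ ($X = -3510 + 5556 = 2046$)
$- \frac{41357}{X} + \frac{4440}{11765} = - \frac{41357}{2046} + \frac{4440}{11765} = \left(-41357\right) \frac{1}{2046} + 4440 \cdot \frac{1}{11765} = - \frac{41357}{2046} + \frac{888}{2353} = - \frac{95496173}{4814238}$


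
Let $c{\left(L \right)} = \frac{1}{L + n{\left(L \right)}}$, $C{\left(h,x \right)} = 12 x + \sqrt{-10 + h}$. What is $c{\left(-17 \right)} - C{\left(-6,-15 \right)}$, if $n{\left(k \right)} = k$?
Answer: $\frac{6119}{34} - 4 i \approx 179.97 - 4.0 i$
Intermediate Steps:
$C{\left(h,x \right)} = \sqrt{-10 + h} + 12 x$
$c{\left(L \right)} = \frac{1}{2 L}$ ($c{\left(L \right)} = \frac{1}{L + L} = \frac{1}{2 L}$)
$c{\left(-17 \right)} - C{\left(-6,-15 \right)} = \frac{1}{2 \left(-17\right)} - \left(\sqrt{-10 - 6} + 12 \left(-15\right)\right) = \frac{1}{2} \left(- \frac{1}{17}\right) - \left(\sqrt{-16} - 180\right) = - \frac{1}{34} - \left(4 i - 180\right) = - \frac{1}{34} - \left(-180 + 4 i\right) = - \frac{1}{34} + \left(180 - 4 i\right) = \frac{6119}{34} - 4 i$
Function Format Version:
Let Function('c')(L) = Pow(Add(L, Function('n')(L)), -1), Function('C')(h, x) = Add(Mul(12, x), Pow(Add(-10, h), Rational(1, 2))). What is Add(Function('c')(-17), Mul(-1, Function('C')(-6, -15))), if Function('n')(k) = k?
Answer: Add(Rational(6119, 34), Mul(-4, I)) ≈ Add(179.97, Mul(-4.0000, I))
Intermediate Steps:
Function('C')(h, x) = Add(Pow(Add(-10, h), Rational(1, 2)), Mul(12, x))
Function('c')(L) = Mul(Rational(1, 2), Pow(L, -1)) (Function('c')(L) = Pow(Add(L, L), -1) = Pow(Mul(2, L), -1) = Mul(Rational(1, 2), Pow(L, -1)))
Add(Function('c')(-17), Mul(-1, Function('C')(-6, -15))) = Add(Mul(Rational(1, 2), Pow(-17, -1)), Mul(-1, Add(Pow(Add(-10, -6), Rational(1, 2)), Mul(12, -15)))) = Add(Mul(Rational(1, 2), Rational(-1, 17)), Mul(-1, Add(Pow(-16, Rational(1, 2)), -180))) = Add(Rational(-1, 34), Mul(-1, Add(Mul(4, I), -180))) = Add(Rational(-1, 34), Mul(-1, Add(-180, Mul(4, I)))) = Add(Rational(-1, 34), Add(180, Mul(-4, I))) = Add(Rational(6119, 34), Mul(-4, I))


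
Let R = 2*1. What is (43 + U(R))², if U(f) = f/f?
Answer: 1936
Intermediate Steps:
R = 2
U(f) = 1
(43 + U(R))² = (43 + 1)² = 44² = 1936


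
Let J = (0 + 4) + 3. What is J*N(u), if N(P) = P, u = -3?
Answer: -21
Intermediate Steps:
J = 7 (J = 4 + 3 = 7)
J*N(u) = 7*(-3) = -21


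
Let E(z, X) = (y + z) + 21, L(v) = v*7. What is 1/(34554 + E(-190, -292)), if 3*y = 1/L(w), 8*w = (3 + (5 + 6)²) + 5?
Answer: 2709/93148973 ≈ 2.9082e-5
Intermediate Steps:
w = 129/8 (w = ((3 + (5 + 6)²) + 5)/8 = ((3 + 11²) + 5)/8 = ((3 + 121) + 5)/8 = (124 + 5)/8 = (⅛)*129 = 129/8 ≈ 16.125)
L(v) = 7*v
y = 8/2709 (y = 1/(3*((7*(129/8)))) = 1/(3*(903/8)) = (⅓)*(8/903) = 8/2709 ≈ 0.0029531)
E(z, X) = 56897/2709 + z (E(z, X) = (8/2709 + z) + 21 = 56897/2709 + z)
1/(34554 + E(-190, -292)) = 1/(34554 + (56897/2709 - 190)) = 1/(34554 - 457813/2709) = 1/(93148973/2709) = 2709/93148973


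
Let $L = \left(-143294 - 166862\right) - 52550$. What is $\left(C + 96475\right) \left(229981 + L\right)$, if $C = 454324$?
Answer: $-73104797275$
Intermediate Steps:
$L = -362706$ ($L = -310156 - 52550 = -362706$)
$\left(C + 96475\right) \left(229981 + L\right) = \left(454324 + 96475\right) \left(229981 - 362706\right) = 550799 \left(-132725\right) = -73104797275$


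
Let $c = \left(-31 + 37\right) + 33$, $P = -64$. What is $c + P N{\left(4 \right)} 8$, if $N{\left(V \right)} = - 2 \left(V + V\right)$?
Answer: $8231$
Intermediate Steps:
$N{\left(V \right)} = - 4 V$ ($N{\left(V \right)} = - 2 \cdot 2 V = - 4 V$)
$c = 39$ ($c = 6 + 33 = 39$)
$c + P N{\left(4 \right)} 8 = 39 - 64 \left(-4\right) 4 \cdot 8 = 39 - 64 \left(\left(-16\right) 8\right) = 39 - -8192 = 39 + 8192 = 8231$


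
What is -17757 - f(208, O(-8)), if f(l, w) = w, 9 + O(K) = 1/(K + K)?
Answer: -283967/16 ≈ -17748.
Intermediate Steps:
O(K) = -9 + 1/(2*K) (O(K) = -9 + 1/(K + K) = -9 + 1/(2*K))
-17757 - f(208, O(-8)) = -17757 - (-9 + (½)/(-8)) = -17757 - (-9 + (½)*(-⅛)) = -17757 - (-9 - 1/16) = -17757 - 1*(-145/16) = -17757 + 145/16 = -283967/16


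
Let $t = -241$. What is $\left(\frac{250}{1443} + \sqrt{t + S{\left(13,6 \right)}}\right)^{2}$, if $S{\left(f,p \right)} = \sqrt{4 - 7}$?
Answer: $\frac{\left(250 + 1443 \sqrt{-241 + i \sqrt{3}}\right)^{2}}{2082249} \approx -240.95 + 7.1112 i$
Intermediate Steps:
$S{\left(f,p \right)} = i \sqrt{3}$ ($S{\left(f,p \right)} = \sqrt{-3} = i \sqrt{3}$)
$\left(\frac{250}{1443} + \sqrt{t + S{\left(13,6 \right)}}\right)^{2} = \left(\frac{250}{1443} + \sqrt{-241 + i \sqrt{3}}\right)^{2}$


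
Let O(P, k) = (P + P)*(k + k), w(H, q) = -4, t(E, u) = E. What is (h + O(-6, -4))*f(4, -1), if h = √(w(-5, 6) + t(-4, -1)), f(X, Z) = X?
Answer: 384 + 8*I*√2 ≈ 384.0 + 11.314*I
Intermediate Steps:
O(P, k) = 4*P*k (O(P, k) = (2*P)*(2*k) = 4*P*k)
h = 2*I*√2 (h = √(-4 - 4) = √(-8) = 2*I*√2 ≈ 2.8284*I)
(h + O(-6, -4))*f(4, -1) = (2*I*√2 + 4*(-6)*(-4))*4 = (2*I*√2 + 96)*4 = (96 + 2*I*√2)*4 = 384 + 8*I*√2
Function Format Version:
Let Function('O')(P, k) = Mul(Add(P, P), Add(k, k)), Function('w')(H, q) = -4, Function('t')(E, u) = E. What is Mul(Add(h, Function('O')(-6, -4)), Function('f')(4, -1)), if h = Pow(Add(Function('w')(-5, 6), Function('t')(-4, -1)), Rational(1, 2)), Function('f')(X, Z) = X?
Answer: Add(384, Mul(8, I, Pow(2, Rational(1, 2)))) ≈ Add(384.00, Mul(11.314, I))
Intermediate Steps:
Function('O')(P, k) = Mul(4, P, k) (Function('O')(P, k) = Mul(Mul(2, P), Mul(2, k)) = Mul(4, P, k))
h = Mul(2, I, Pow(2, Rational(1, 2))) (h = Pow(Add(-4, -4), Rational(1, 2)) = Pow(-8, Rational(1, 2)) = Mul(2, I, Pow(2, Rational(1, 2))) ≈ Mul(2.8284, I))
Mul(Add(h, Function('O')(-6, -4)), Function('f')(4, -1)) = Mul(Add(Mul(2, I, Pow(2, Rational(1, 2))), Mul(4, -6, -4)), 4) = Mul(Add(Mul(2, I, Pow(2, Rational(1, 2))), 96), 4) = Mul(Add(96, Mul(2, I, Pow(2, Rational(1, 2)))), 4) = Add(384, Mul(8, I, Pow(2, Rational(1, 2))))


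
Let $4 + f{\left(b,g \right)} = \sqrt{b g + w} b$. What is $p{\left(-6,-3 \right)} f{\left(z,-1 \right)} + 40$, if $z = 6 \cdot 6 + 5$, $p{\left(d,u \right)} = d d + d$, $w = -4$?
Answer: $-80 + 3690 i \sqrt{5} \approx -80.0 + 8251.1 i$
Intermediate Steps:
$p{\left(d,u \right)} = d + d^{2}$ ($p{\left(d,u \right)} = d^{2} + d = d + d^{2}$)
$z = 41$ ($z = 36 + 5 = 41$)
$f{\left(b,g \right)} = -4 + b \sqrt{-4 + b g}$ ($f{\left(b,g \right)} = -4 + \sqrt{b g - 4} b = -4 + \sqrt{-4 + b g} b = -4 + b \sqrt{-4 + b g}$)
$p{\left(-6,-3 \right)} f{\left(z,-1 \right)} + 40 = - 6 \left(1 - 6\right) \left(-4 + 41 \sqrt{-4 + 41 \left(-1\right)}\right) + 40 = \left(-6\right) \left(-5\right) \left(-4 + 41 \sqrt{-4 - 41}\right) + 40 = 30 \left(-4 + 41 \sqrt{-45}\right) + 40 = 30 \left(-4 + 41 \cdot 3 i \sqrt{5}\right) + 40 = 30 \left(-4 + 123 i \sqrt{5}\right) + 40 = \left(-120 + 3690 i \sqrt{5}\right) + 40 = -80 + 3690 i \sqrt{5}$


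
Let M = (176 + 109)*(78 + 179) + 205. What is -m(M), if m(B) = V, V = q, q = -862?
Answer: 862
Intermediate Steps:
M = 73450 (M = 285*257 + 205 = 73245 + 205 = 73450)
V = -862
m(B) = -862
-m(M) = -1*(-862) = 862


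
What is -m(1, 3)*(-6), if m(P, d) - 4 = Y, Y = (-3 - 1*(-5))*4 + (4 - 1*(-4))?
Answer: 120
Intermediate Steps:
Y = 16 (Y = (-3 + 5)*4 + (4 + 4) = 2*4 + 8 = 8 + 8 = 16)
m(P, d) = 20 (m(P, d) = 4 + 16 = 20)
-m(1, 3)*(-6) = -1*20*(-6) = -20*(-6) = 120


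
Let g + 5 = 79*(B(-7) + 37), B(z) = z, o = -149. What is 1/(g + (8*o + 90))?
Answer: 1/1263 ≈ 0.00079177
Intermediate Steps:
g = 2365 (g = -5 + 79*(-7 + 37) = -5 + 79*30 = -5 + 2370 = 2365)
1/(g + (8*o + 90)) = 1/(2365 + (8*(-149) + 90)) = 1/(2365 + (-1192 + 90)) = 1/(2365 - 1102) = 1/1263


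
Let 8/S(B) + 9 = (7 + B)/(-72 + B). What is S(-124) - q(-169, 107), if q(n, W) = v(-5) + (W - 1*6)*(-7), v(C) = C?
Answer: 1171096/1647 ≈ 711.05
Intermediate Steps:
q(n, W) = 37 - 7*W (q(n, W) = -5 + (W - 1*6)*(-7) = -5 + (W - 6)*(-7) = -5 + (-6 + W)*(-7) = -5 + (42 - 7*W) = 37 - 7*W)
S(B) = 8/(-9 + (7 + B)/(-72 + B))
S(-124) - q(-169, 107) = 8*(72 - 1*(-124))/(-655 + 8*(-124)) - (37 - 7*107) = 8*(72 + 124)/(-655 - 992) - (37 - 749) = 8*196/(-1647) - 1*(-712) = 8*(-1/1647)*196 + 712 = -1568/1647 + 712 = 1171096/1647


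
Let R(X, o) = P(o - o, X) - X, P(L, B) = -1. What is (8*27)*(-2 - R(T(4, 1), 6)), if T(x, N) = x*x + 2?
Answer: 3672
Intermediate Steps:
T(x, N) = 2 + x² (T(x, N) = x² + 2 = 2 + x²)
R(X, o) = -1 - X
(8*27)*(-2 - R(T(4, 1), 6)) = (8*27)*(-2 - (-1 - (2 + 4²))) = 216*(-2 - (-1 - (2 + 16))) = 216*(-2 - (-1 - 1*18)) = 216*(-2 - (-1 - 18)) = 216*(-2 - 1*(-19)) = 216*(-2 + 19) = 216*17 = 3672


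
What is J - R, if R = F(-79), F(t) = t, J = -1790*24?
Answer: -42881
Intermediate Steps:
J = -42960
R = -79
J - R = -42960 - 1*(-79) = -42960 + 79 = -42881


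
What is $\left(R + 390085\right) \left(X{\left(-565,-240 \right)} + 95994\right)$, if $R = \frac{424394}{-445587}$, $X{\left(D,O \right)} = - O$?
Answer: $\frac{5575681853711078}{148529} \approx 3.7539 \cdot 10^{10}$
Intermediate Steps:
$R = - \frac{424394}{445587}$ ($R = 424394 \left(- \frac{1}{445587}\right) = - \frac{424394}{445587} \approx -0.95244$)
$\left(R + 390085\right) \left(X{\left(-565,-240 \right)} + 95994\right) = \left(- \frac{424394}{445587} + 390085\right) \left(\left(-1\right) \left(-240\right) + 95994\right) = \frac{173816380501 \left(240 + 95994\right)}{445587} = \frac{173816380501}{445587} \cdot 96234 = \frac{5575681853711078}{148529}$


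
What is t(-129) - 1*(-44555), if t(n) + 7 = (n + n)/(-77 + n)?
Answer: 4588573/103 ≈ 44549.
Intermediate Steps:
t(n) = -7 + 2*n/(-77 + n) (t(n) = -7 + (n + n)/(-77 + n) = -7 + (2*n)/(-77 + n) = -7 + 2*n/(-77 + n))
t(-129) - 1*(-44555) = (539 - 5*(-129))/(-77 - 129) - 1*(-44555) = (539 + 645)/(-206) + 44555 = -1/206*1184 + 44555 = -592/103 + 44555 = 4588573/103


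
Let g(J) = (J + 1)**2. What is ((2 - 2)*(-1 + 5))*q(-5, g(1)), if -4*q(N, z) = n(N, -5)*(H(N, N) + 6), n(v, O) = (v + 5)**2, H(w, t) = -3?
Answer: 0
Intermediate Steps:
g(J) = (1 + J)**2
n(v, O) = (5 + v)**2
q(N, z) = -3*(5 + N)**2/4 (q(N, z) = -(5 + N)**2*(-3 + 6)/4 = -(5 + N)**2*3/4 = -3*(5 + N)**2/4)
((2 - 2)*(-1 + 5))*q(-5, g(1)) = ((2 - 2)*(-1 + 5))*(-3*(5 - 5)**2/4) = (0*4)*(-3/4*0**2) = 0*(-3/4*0) = 0*0 = 0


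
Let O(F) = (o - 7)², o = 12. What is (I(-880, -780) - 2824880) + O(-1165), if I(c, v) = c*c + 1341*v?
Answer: -3096435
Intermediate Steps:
I(c, v) = c² + 1341*v
O(F) = 25 (O(F) = (12 - 7)² = 5² = 25)
(I(-880, -780) - 2824880) + O(-1165) = (((-880)² + 1341*(-780)) - 2824880) + 25 = ((774400 - 1045980) - 2824880) + 25 = (-271580 - 2824880) + 25 = -3096460 + 25 = -3096435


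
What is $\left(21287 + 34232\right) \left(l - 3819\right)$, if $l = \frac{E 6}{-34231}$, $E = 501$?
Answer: $- \frac{7258065215205}{34231} \approx -2.1203 \cdot 10^{8}$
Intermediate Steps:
$l = - \frac{3006}{34231}$ ($l = \frac{501 \cdot 6}{-34231} = 3006 \left(- \frac{1}{34231}\right) = - \frac{3006}{34231} \approx -0.087815$)
$\left(21287 + 34232\right) \left(l - 3819\right) = \left(21287 + 34232\right) \left(- \frac{3006}{34231} - 3819\right) = 55519 \left(- \frac{130731195}{34231}\right) = - \frac{7258065215205}{34231}$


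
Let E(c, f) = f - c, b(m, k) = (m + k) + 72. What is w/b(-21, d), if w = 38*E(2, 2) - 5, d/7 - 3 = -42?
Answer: 5/222 ≈ 0.022523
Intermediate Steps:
d = -273 (d = 21 + 7*(-42) = 21 - 294 = -273)
b(m, k) = 72 + k + m (b(m, k) = (k + m) + 72 = 72 + k + m)
w = -5 (w = 38*(2 - 1*2) - 5 = 38*(2 - 2) - 5 = 38*0 - 5 = 0 - 5 = -5)
w/b(-21, d) = -5/(72 - 273 - 21) = -5/(-222) = -5*(-1/222) = 5/222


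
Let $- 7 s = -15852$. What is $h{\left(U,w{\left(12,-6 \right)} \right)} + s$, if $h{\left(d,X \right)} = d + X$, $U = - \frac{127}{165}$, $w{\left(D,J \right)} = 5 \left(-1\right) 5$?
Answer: $\frac{2585816}{1155} \approx 2238.8$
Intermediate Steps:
$s = \frac{15852}{7}$ ($s = \left(- \frac{1}{7}\right) \left(-15852\right) = \frac{15852}{7} \approx 2264.6$)
$w{\left(D,J \right)} = -25$ ($w{\left(D,J \right)} = \left(-5\right) 5 = -25$)
$U = - \frac{127}{165}$ ($U = \left(-127\right) \frac{1}{165} = - \frac{127}{165} \approx -0.7697$)
$h{\left(d,X \right)} = X + d$
$h{\left(U,w{\left(12,-6 \right)} \right)} + s = \left(-25 - \frac{127}{165}\right) + \frac{15852}{7} = - \frac{4252}{165} + \frac{15852}{7} = \frac{2585816}{1155}$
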